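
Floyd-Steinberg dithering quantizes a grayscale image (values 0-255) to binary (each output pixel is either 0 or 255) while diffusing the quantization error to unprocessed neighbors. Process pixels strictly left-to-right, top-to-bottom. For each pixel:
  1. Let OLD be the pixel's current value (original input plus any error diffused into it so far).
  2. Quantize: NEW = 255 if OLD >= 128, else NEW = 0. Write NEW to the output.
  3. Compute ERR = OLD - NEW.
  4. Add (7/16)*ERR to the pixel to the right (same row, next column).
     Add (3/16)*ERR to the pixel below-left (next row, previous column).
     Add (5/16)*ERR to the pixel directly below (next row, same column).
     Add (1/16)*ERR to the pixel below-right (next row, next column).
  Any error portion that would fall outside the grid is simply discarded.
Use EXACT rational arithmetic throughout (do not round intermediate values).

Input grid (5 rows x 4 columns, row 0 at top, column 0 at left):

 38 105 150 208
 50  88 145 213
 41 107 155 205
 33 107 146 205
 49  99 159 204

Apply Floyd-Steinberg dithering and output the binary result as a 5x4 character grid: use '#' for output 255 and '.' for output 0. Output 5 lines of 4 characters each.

(0,0): OLD=38 → NEW=0, ERR=38
(0,1): OLD=973/8 → NEW=0, ERR=973/8
(0,2): OLD=26011/128 → NEW=255, ERR=-6629/128
(0,3): OLD=379581/2048 → NEW=255, ERR=-142659/2048
(1,0): OLD=10839/128 → NEW=0, ERR=10839/128
(1,1): OLD=159457/1024 → NEW=255, ERR=-101663/1024
(1,2): OLD=2618869/32768 → NEW=0, ERR=2618869/32768
(1,3): OLD=116895683/524288 → NEW=255, ERR=-16797757/524288
(2,0): OLD=800315/16384 → NEW=0, ERR=800315/16384
(2,1): OLD=61668537/524288 → NEW=0, ERR=61668537/524288
(2,2): OLD=229872349/1048576 → NEW=255, ERR=-37514531/1048576
(2,3): OLD=3092553801/16777216 → NEW=255, ERR=-1185636279/16777216
(3,0): OLD=589880075/8388608 → NEW=0, ERR=589880075/8388608
(3,1): OLD=22933352917/134217728 → NEW=255, ERR=-11292167723/134217728
(3,2): OLD=197810013483/2147483648 → NEW=0, ERR=197810013483/2147483648
(3,3): OLD=7592779481773/34359738368 → NEW=255, ERR=-1168953802067/34359738368
(4,0): OLD=118540601583/2147483648 → NEW=0, ERR=118540601583/2147483648
(4,1): OLD=2036232115661/17179869184 → NEW=0, ERR=2036232115661/17179869184
(4,2): OLD=125345568762797/549755813888 → NEW=255, ERR=-14842163778643/549755813888
(4,3): OLD=1647630889366219/8796093022208 → NEW=255, ERR=-595372831296821/8796093022208
Row 0: ..##
Row 1: .#.#
Row 2: ..##
Row 3: .#.#
Row 4: ..##

Answer: ..##
.#.#
..##
.#.#
..##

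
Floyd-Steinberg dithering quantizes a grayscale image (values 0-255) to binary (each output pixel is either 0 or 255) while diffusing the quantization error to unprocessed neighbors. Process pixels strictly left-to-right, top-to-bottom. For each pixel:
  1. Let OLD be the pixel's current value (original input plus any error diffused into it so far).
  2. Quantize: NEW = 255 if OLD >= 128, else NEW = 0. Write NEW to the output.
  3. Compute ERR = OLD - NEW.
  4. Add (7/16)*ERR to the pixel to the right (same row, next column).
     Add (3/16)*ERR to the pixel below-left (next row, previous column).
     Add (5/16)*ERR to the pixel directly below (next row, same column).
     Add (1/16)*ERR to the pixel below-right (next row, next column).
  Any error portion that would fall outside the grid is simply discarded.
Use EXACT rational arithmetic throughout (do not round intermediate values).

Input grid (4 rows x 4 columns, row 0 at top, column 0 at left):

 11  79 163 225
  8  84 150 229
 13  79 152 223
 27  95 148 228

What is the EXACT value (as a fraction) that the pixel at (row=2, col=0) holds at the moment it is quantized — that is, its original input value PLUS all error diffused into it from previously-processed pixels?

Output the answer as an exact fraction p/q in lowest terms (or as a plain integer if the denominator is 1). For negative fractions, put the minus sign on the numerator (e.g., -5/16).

Answer: 1394507/32768

Derivation:
(0,0): OLD=11 → NEW=0, ERR=11
(0,1): OLD=1341/16 → NEW=0, ERR=1341/16
(0,2): OLD=51115/256 → NEW=255, ERR=-14165/256
(0,3): OLD=822445/4096 → NEW=255, ERR=-222035/4096
(1,0): OLD=6951/256 → NEW=0, ERR=6951/256
(1,1): OLD=230161/2048 → NEW=0, ERR=230161/2048
(1,2): OLD=11596645/65536 → NEW=255, ERR=-5115035/65536
(1,3): OLD=182929619/1048576 → NEW=255, ERR=-84457261/1048576
(2,0): OLD=1394507/32768 → NEW=0, ERR=1394507/32768
Target (2,0): original=13, with diffused error = 1394507/32768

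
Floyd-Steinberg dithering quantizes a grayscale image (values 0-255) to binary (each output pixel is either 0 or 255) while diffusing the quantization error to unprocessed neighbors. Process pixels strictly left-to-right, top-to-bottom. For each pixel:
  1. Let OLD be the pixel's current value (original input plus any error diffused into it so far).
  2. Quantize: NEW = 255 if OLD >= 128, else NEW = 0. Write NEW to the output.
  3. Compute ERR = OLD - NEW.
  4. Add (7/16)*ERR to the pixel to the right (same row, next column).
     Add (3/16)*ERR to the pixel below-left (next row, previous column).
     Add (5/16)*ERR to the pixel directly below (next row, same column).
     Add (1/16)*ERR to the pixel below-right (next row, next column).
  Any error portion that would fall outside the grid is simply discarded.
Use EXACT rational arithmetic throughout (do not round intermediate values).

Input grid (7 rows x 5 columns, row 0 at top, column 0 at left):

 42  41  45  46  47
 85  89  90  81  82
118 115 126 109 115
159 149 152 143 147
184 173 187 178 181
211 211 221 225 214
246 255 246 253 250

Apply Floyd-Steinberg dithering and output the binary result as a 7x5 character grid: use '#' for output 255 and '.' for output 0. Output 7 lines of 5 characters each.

Answer: .....
.#.#.
#.#.#
#.#.#
####.
#.###
#####

Derivation:
(0,0): OLD=42 → NEW=0, ERR=42
(0,1): OLD=475/8 → NEW=0, ERR=475/8
(0,2): OLD=9085/128 → NEW=0, ERR=9085/128
(0,3): OLD=157803/2048 → NEW=0, ERR=157803/2048
(0,4): OLD=2644717/32768 → NEW=0, ERR=2644717/32768
(1,0): OLD=13985/128 → NEW=0, ERR=13985/128
(1,1): OLD=175399/1024 → NEW=255, ERR=-85721/1024
(1,2): OLD=3070835/32768 → NEW=0, ERR=3070835/32768
(1,3): OLD=21711831/131072 → NEW=255, ERR=-11711529/131072
(1,4): OLD=152979493/2097152 → NEW=0, ERR=152979493/2097152
(2,0): OLD=2235549/16384 → NEW=255, ERR=-1942371/16384
(2,1): OLD=32177231/524288 → NEW=0, ERR=32177231/524288
(2,2): OLD=1343444525/8388608 → NEW=255, ERR=-795650515/8388608
(2,3): OLD=7934377143/134217728 → NEW=0, ERR=7934377143/134217728
(2,4): OLD=339462091585/2147483648 → NEW=255, ERR=-208146238655/2147483648
(3,0): OLD=1119541005/8388608 → NEW=255, ERR=-1019554035/8388608
(3,1): OLD=6027148105/67108864 → NEW=0, ERR=6027148105/67108864
(3,2): OLD=379186049331/2147483648 → NEW=255, ERR=-168422280909/2147483648
(3,3): OLD=442638942987/4294967296 → NEW=0, ERR=442638942987/4294967296
(3,4): OLD=11372673363127/68719476736 → NEW=255, ERR=-6150793204553/68719476736
(4,0): OLD=174867778531/1073741824 → NEW=255, ERR=-98936386589/1073741824
(4,1): OLD=4757196346531/34359738368 → NEW=255, ERR=-4004536937309/34359738368
(4,2): OLD=75008030624621/549755813888 → NEW=255, ERR=-65179701916819/549755813888
(4,3): OLD=1202000427224995/8796093022208 → NEW=255, ERR=-1041003293438045/8796093022208
(4,4): OLD=15156479242571509/140737488355328 → NEW=0, ERR=15156479242571509/140737488355328
(5,0): OLD=88155044064201/549755813888 → NEW=255, ERR=-52032688477239/549755813888
(5,1): OLD=462594658838235/4398046511104 → NEW=0, ERR=462594658838235/4398046511104
(5,2): OLD=28216762660652019/140737488355328 → NEW=255, ERR=-7671296869956621/140737488355328
(5,3): OLD=99614762637862429/562949953421312 → NEW=255, ERR=-43937475484572131/562949953421312
(5,4): OLD=1856483686193962671/9007199254740992 → NEW=255, ERR=-440352123764990289/9007199254740992
(6,0): OLD=16617187505130489/70368744177664 → NEW=255, ERR=-1326842260173831/70368744177664
(6,1): OLD=593314047401379159/2251799813685248 → NEW=255, ERR=19105094911640919/2251799813685248
(6,2): OLD=8092714740960403629/36028797018963968 → NEW=255, ERR=-1094628498875408211/36028797018963968
(6,3): OLD=116874101201686424623/576460752303423488 → NEW=255, ERR=-30123390635686564817/576460752303423488
(6,4): OLD=1909074620262889243657/9223372036854775808 → NEW=255, ERR=-442885249135078587383/9223372036854775808
Row 0: .....
Row 1: .#.#.
Row 2: #.#.#
Row 3: #.#.#
Row 4: ####.
Row 5: #.###
Row 6: #####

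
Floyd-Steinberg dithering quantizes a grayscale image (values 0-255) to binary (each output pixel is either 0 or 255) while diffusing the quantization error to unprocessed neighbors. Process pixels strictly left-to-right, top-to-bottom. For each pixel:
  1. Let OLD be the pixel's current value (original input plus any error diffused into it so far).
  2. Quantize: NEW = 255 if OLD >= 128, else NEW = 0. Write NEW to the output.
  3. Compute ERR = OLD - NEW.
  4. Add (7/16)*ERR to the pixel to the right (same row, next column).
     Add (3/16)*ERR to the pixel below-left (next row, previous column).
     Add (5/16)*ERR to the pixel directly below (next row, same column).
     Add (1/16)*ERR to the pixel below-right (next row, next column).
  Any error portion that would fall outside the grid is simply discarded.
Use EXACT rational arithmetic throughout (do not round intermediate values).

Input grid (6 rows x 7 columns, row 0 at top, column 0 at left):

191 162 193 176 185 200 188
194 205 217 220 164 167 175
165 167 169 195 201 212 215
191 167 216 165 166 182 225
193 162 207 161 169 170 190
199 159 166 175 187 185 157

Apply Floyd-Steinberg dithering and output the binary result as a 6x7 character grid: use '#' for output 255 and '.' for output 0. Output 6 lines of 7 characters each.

Answer: ###.###
#.###.#
##.####
#.##.##
###.#.#
#.####.

Derivation:
(0,0): OLD=191 → NEW=255, ERR=-64
(0,1): OLD=134 → NEW=255, ERR=-121
(0,2): OLD=2241/16 → NEW=255, ERR=-1839/16
(0,3): OLD=32183/256 → NEW=0, ERR=32183/256
(0,4): OLD=983041/4096 → NEW=255, ERR=-61439/4096
(0,5): OLD=12677127/65536 → NEW=255, ERR=-4034553/65536
(0,6): OLD=168890417/1048576 → NEW=255, ERR=-98496463/1048576
(1,0): OLD=2421/16 → NEW=255, ERR=-1659/16
(1,1): OLD=12323/128 → NEW=0, ERR=12323/128
(1,2): OLD=979807/4096 → NEW=255, ERR=-64673/4096
(1,3): OLD=3971187/16384 → NEW=255, ERR=-206733/16384
(1,4): OLD=157398009/1048576 → NEW=255, ERR=-109988871/1048576
(1,5): OLD=698945481/8388608 → NEW=0, ERR=698945481/8388608
(1,6): OLD=23924439463/134217728 → NEW=255, ERR=-10301081177/134217728
(2,0): OLD=308529/2048 → NEW=255, ERR=-213711/2048
(2,1): OLD=9305515/65536 → NEW=255, ERR=-7406165/65536
(2,2): OLD=124020929/1048576 → NEW=0, ERR=124020929/1048576
(2,3): OLD=1863513081/8388608 → NEW=255, ERR=-275581959/8388608
(2,4): OLD=11320061961/67108864 → NEW=255, ERR=-5792698359/67108864
(2,5): OLD=385102575811/2147483648 → NEW=255, ERR=-162505754429/2147483648
(2,6): OLD=5604647017093/34359738368 → NEW=255, ERR=-3157086266747/34359738368
(3,0): OLD=143865761/1048576 → NEW=255, ERR=-123521119/1048576
(3,1): OLD=803648397/8388608 → NEW=0, ERR=803648397/8388608
(3,2): OLD=18901335095/67108864 → NEW=255, ERR=1788574775/67108864
(3,3): OLD=42305847601/268435456 → NEW=255, ERR=-26145193679/268435456
(3,4): OLD=2754687740833/34359738368 → NEW=0, ERR=2754687740833/34359738368
(3,5): OLD=46950395799539/274877906944 → NEW=255, ERR=-23143470471181/274877906944
(3,6): OLD=680471984463341/4398046511104 → NEW=255, ERR=-441029875868179/4398046511104
(4,0): OLD=23374121935/134217728 → NEW=255, ERR=-10851398705/134217728
(4,1): OLD=331145177219/2147483648 → NEW=255, ERR=-216463153021/2147483648
(4,2): OLD=5461645076365/34359738368 → NEW=255, ERR=-3300088207475/34359738368
(4,3): OLD=28928479068191/274877906944 → NEW=0, ERR=28928479068191/274877906944
(4,4): OLD=479876816873197/2199023255552 → NEW=255, ERR=-80874113292563/2199023255552
(4,5): OLD=8008481689634605/70368744177664 → NEW=0, ERR=8008481689634605/70368744177664
(4,6): OLD=228773235617464139/1125899906842624 → NEW=255, ERR=-58331240627404981/1125899906842624
(5,0): OLD=5320086579769/34359738368 → NEW=255, ERR=-3441646704071/34359738368
(5,1): OLD=16662186273555/274877906944 → NEW=0, ERR=16662186273555/274877906944
(5,2): OLD=386892825038517/2199023255552 → NEW=255, ERR=-173858105127243/2199023255552
(5,3): OLD=2821784778613225/17592186044416 → NEW=255, ERR=-1664222662712855/17592186044416
(5,4): OLD=182436325607161379/1125899906842624 → NEW=255, ERR=-104668150637707741/1125899906842624
(5,5): OLD=1512131968536487027/9007199254740992 → NEW=255, ERR=-784703841422465933/9007199254740992
(5,6): OLD=15824993669129140573/144115188075855872 → NEW=0, ERR=15824993669129140573/144115188075855872
Row 0: ###.###
Row 1: #.###.#
Row 2: ##.####
Row 3: #.##.##
Row 4: ###.#.#
Row 5: #.####.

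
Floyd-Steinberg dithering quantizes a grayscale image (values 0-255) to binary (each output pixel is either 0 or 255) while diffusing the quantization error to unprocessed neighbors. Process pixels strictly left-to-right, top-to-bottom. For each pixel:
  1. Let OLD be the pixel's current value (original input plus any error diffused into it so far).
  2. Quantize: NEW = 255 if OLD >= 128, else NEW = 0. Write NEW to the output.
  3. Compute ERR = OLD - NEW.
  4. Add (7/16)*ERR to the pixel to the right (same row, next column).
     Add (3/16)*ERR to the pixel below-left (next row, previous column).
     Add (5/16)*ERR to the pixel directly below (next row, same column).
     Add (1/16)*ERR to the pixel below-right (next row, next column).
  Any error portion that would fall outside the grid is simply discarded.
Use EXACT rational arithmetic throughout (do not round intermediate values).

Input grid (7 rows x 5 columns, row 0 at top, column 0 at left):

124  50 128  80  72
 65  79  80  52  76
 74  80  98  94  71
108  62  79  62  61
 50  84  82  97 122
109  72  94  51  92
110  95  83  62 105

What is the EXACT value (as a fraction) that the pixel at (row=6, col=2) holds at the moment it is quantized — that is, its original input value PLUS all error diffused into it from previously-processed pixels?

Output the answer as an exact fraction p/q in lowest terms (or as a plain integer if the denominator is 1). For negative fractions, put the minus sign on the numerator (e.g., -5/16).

Answer: 1822457454447154231/18014398509481984

Derivation:
(0,0): OLD=124 → NEW=0, ERR=124
(0,1): OLD=417/4 → NEW=0, ERR=417/4
(0,2): OLD=11111/64 → NEW=255, ERR=-5209/64
(0,3): OLD=45457/1024 → NEW=0, ERR=45457/1024
(0,4): OLD=1497847/16384 → NEW=0, ERR=1497847/16384
(1,0): OLD=7891/64 → NEW=0, ERR=7891/64
(1,1): OLD=80901/512 → NEW=255, ERR=-49659/512
(1,2): OLD=441897/16384 → NEW=0, ERR=441897/16384
(1,3): OLD=5880341/65536 → NEW=0, ERR=5880341/65536
(1,4): OLD=153720351/1048576 → NEW=255, ERR=-113666529/1048576
(2,0): OLD=772871/8192 → NEW=0, ERR=772871/8192
(2,1): OLD=27192061/262144 → NEW=0, ERR=27192061/262144
(2,2): OLD=681876663/4194304 → NEW=255, ERR=-387670857/4194304
(2,3): OLD=4225373621/67108864 → NEW=0, ERR=4225373621/67108864
(2,4): OLD=75461464755/1073741824 → NEW=0, ERR=75461464755/1073741824
(3,0): OLD=658220375/4194304 → NEW=255, ERR=-411327145/4194304
(3,1): OLD=1344760907/33554432 → NEW=0, ERR=1344760907/33554432
(3,2): OLD=92275876713/1073741824 → NEW=0, ERR=92275876713/1073741824
(3,3): OLD=272031696369/2147483648 → NEW=0, ERR=272031696369/2147483648
(3,4): OLD=4889992518453/34359738368 → NEW=255, ERR=-3871740765387/34359738368
(4,0): OLD=14424742521/536870912 → NEW=0, ERR=14424742521/536870912
(4,1): OLD=2031745032889/17179869184 → NEW=0, ERR=2031745032889/17179869184
(4,2): OLD=51361552033911/274877906944 → NEW=255, ERR=-18732314236809/274877906944
(4,3): OLD=400285443664825/4398046511104 → NEW=0, ERR=400285443664825/4398046511104
(4,4): OLD=9466191719644815/70368744177664 → NEW=255, ERR=-8477838045659505/70368744177664
(5,0): OLD=38364885758923/274877906944 → NEW=255, ERR=-31728980511797/274877906944
(5,1): OLD=104142306654177/2199023255552 → NEW=0, ERR=104142306654177/2199023255552
(5,2): OLD=8295052166328233/70368744177664 → NEW=0, ERR=8295052166328233/70368744177664
(5,3): OLD=29320027331213959/281474976710656 → NEW=0, ERR=29320027331213959/281474976710656
(5,4): OLD=475632864517942045/4503599627370496 → NEW=0, ERR=475632864517942045/4503599627370496
(6,0): OLD=2913548629262171/35184372088832 → NEW=0, ERR=2913548629262171/35184372088832
(6,1): OLD=181175478512352661/1125899906842624 → NEW=255, ERR=-105928997732516459/1125899906842624
(6,2): OLD=1822457454447154231/18014398509481984 → NEW=0, ERR=1822457454447154231/18014398509481984
Target (6,2): original=83, with diffused error = 1822457454447154231/18014398509481984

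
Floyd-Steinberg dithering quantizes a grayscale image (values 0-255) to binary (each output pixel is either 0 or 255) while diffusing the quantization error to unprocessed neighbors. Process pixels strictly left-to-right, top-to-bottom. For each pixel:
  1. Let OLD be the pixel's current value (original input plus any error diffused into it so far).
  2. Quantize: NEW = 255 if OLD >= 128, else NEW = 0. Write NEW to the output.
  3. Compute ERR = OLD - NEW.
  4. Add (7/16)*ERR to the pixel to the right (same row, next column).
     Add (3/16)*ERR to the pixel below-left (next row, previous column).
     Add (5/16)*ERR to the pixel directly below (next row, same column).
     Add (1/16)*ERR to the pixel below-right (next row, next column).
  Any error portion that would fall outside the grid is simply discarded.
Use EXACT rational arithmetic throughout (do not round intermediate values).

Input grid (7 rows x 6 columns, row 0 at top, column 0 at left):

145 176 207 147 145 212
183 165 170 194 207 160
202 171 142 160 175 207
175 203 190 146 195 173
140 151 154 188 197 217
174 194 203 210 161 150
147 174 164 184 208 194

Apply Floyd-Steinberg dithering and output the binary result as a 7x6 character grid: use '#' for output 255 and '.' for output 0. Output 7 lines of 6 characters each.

Answer: #.##.#
##.###
#.##.#
###.##
.#.###
####.#
.#.###

Derivation:
(0,0): OLD=145 → NEW=255, ERR=-110
(0,1): OLD=1023/8 → NEW=0, ERR=1023/8
(0,2): OLD=33657/128 → NEW=255, ERR=1017/128
(0,3): OLD=308175/2048 → NEW=255, ERR=-214065/2048
(0,4): OLD=3252905/32768 → NEW=0, ERR=3252905/32768
(0,5): OLD=133919391/524288 → NEW=255, ERR=225951/524288
(1,0): OLD=22093/128 → NEW=255, ERR=-10547/128
(1,1): OLD=167451/1024 → NEW=255, ERR=-93669/1024
(1,2): OLD=3960247/32768 → NEW=0, ERR=3960247/32768
(1,3): OLD=30581867/131072 → NEW=255, ERR=-2841493/131072
(1,4): OLD=1862989665/8388608 → NEW=255, ERR=-276105375/8388608
(1,5): OLD=20392918615/134217728 → NEW=255, ERR=-13832602025/134217728
(2,0): OLD=2606681/16384 → NEW=255, ERR=-1571239/16384
(2,1): OLD=61849571/524288 → NEW=0, ERR=61849571/524288
(2,2): OLD=1858892649/8388608 → NEW=255, ERR=-280202391/8388608
(2,3): OLD=9394824545/67108864 → NEW=255, ERR=-7717935775/67108864
(2,4): OLD=201262612643/2147483648 → NEW=0, ERR=201262612643/2147483648
(2,5): OLD=7344012992677/34359738368 → NEW=255, ERR=-1417720291163/34359738368
(3,0): OLD=1402156873/8388608 → NEW=255, ERR=-736938167/8388608
(3,1): OLD=12695257877/67108864 → NEW=255, ERR=-4417502443/67108864
(3,2): OLD=73321635791/536870912 → NEW=255, ERR=-63580446769/536870912
(3,3): OLD=2533455594029/34359738368 → NEW=0, ERR=2533455594029/34359738368
(3,4): OLD=66416418943757/274877906944 → NEW=255, ERR=-3677447326963/274877906944
(3,5): OLD=704172717904035/4398046511104 → NEW=255, ERR=-417329142427485/4398046511104
(4,0): OLD=107593821351/1073741824 → NEW=0, ERR=107593821351/1073741824
(4,1): OLD=2518106034811/17179869184 → NEW=255, ERR=-1862760607109/17179869184
(4,2): OLD=43576609404417/549755813888 → NEW=0, ERR=43576609404417/549755813888
(4,3): OLD=2074207140075109/8796093022208 → NEW=255, ERR=-168796580587931/8796093022208
(4,4): OLD=24099907347076533/140737488355328 → NEW=255, ERR=-11788152183532107/140737488355328
(4,5): OLD=337467978465171411/2251799813685248 → NEW=255, ERR=-236740974024566829/2251799813685248
(5,0): OLD=50847979695009/274877906944 → NEW=255, ERR=-19245886575711/274877906944
(5,1): OLD=1324775801855921/8796093022208 → NEW=255, ERR=-918227918807119/8796093022208
(5,2): OLD=12084060142115755/70368744177664 → NEW=255, ERR=-5859969623188565/70368744177664
(5,3): OLD=353125815159162121/2251799813685248 → NEW=255, ERR=-221083137330576119/2251799813685248
(5,4): OLD=319570917169048329/4503599627370496 → NEW=0, ERR=319570917169048329/4503599627370496
(5,5): OLD=10301004915753832989/72057594037927936 → NEW=255, ERR=-8073681563917790691/72057594037927936
(6,0): OLD=14854385179698099/140737488355328 → NEW=0, ERR=14854385179698099/140737488355328
(6,1): OLD=377321918668654903/2251799813685248 → NEW=255, ERR=-196887033821083337/2251799813685248
(6,2): OLD=673650643861496543/9007199254740992 → NEW=0, ERR=673650643861496543/9007199254740992
(6,3): OLD=27978435757622587523/144115188075855872 → NEW=255, ERR=-8770937201720659837/144115188075855872
(6,4): OLD=406758722078787840035/2305843009213693952 → NEW=255, ERR=-181231245270704117725/2305843009213693952
(6,5): OLD=4760549243068083436821/36893488147419103232 → NEW=255, ERR=-4647290234523787887339/36893488147419103232
Row 0: #.##.#
Row 1: ##.###
Row 2: #.##.#
Row 3: ###.##
Row 4: .#.###
Row 5: ####.#
Row 6: .#.###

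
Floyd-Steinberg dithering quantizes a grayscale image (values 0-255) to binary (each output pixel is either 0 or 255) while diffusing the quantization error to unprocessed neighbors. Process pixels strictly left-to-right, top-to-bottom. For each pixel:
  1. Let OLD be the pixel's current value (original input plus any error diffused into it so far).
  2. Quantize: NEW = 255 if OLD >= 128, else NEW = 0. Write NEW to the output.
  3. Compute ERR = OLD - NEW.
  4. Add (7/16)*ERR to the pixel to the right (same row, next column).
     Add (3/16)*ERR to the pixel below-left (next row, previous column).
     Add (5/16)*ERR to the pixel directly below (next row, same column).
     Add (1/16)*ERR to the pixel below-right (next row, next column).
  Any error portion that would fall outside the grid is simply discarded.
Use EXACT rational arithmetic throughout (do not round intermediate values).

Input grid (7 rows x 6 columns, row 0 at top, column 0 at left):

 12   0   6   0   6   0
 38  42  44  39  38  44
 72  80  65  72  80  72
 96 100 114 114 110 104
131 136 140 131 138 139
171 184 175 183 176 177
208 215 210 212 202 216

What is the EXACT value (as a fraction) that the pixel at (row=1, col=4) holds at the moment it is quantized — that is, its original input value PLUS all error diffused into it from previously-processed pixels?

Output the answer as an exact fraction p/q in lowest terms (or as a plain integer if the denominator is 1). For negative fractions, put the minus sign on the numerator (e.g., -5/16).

Answer: 311020683/4194304

Derivation:
(0,0): OLD=12 → NEW=0, ERR=12
(0,1): OLD=21/4 → NEW=0, ERR=21/4
(0,2): OLD=531/64 → NEW=0, ERR=531/64
(0,3): OLD=3717/1024 → NEW=0, ERR=3717/1024
(0,4): OLD=124323/16384 → NEW=0, ERR=124323/16384
(0,5): OLD=870261/262144 → NEW=0, ERR=870261/262144
(1,0): OLD=2735/64 → NEW=0, ERR=2735/64
(1,1): OLD=33097/512 → NEW=0, ERR=33097/512
(1,2): OLD=1243261/16384 → NEW=0, ERR=1243261/16384
(1,3): OLD=4933177/65536 → NEW=0, ERR=4933177/65536
(1,4): OLD=311020683/4194304 → NEW=0, ERR=311020683/4194304
Target (1,4): original=38, with diffused error = 311020683/4194304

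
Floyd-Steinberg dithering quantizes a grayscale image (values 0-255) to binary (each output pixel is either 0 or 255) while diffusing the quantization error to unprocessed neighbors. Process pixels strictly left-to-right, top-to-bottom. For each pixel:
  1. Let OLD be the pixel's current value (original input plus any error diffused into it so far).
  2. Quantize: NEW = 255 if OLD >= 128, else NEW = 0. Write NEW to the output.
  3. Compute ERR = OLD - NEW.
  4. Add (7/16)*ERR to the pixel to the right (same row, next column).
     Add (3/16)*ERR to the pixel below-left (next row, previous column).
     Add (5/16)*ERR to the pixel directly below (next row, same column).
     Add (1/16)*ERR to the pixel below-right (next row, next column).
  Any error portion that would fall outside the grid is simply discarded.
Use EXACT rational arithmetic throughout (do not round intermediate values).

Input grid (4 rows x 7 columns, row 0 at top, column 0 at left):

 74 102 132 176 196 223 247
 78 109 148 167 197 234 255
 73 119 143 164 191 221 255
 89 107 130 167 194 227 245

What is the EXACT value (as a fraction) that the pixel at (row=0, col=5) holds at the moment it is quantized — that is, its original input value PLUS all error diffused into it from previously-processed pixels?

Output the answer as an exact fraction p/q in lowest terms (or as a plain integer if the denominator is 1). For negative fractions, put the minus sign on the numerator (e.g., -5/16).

Answer: 98933595/524288

Derivation:
(0,0): OLD=74 → NEW=0, ERR=74
(0,1): OLD=1075/8 → NEW=255, ERR=-965/8
(0,2): OLD=10141/128 → NEW=0, ERR=10141/128
(0,3): OLD=431435/2048 → NEW=255, ERR=-90805/2048
(0,4): OLD=5786893/32768 → NEW=255, ERR=-2568947/32768
(0,5): OLD=98933595/524288 → NEW=255, ERR=-34759845/524288
Target (0,5): original=223, with diffused error = 98933595/524288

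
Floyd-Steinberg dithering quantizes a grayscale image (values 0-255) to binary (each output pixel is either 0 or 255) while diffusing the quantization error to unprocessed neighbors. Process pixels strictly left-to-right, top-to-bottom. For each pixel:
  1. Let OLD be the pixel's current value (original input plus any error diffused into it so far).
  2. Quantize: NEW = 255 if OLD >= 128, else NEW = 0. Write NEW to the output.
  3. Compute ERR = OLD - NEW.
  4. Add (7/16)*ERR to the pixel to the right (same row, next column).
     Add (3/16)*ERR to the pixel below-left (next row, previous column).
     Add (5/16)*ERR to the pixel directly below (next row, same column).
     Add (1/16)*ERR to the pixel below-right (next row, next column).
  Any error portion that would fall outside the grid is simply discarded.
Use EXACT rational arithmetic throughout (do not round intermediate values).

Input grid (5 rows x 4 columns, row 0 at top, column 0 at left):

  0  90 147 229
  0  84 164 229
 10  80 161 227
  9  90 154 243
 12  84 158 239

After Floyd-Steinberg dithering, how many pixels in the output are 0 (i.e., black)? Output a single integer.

Answer: 10

Derivation:
(0,0): OLD=0 → NEW=0, ERR=0
(0,1): OLD=90 → NEW=0, ERR=90
(0,2): OLD=1491/8 → NEW=255, ERR=-549/8
(0,3): OLD=25469/128 → NEW=255, ERR=-7171/128
(1,0): OLD=135/8 → NEW=0, ERR=135/8
(1,1): OLD=6825/64 → NEW=0, ERR=6825/64
(1,2): OLD=377509/2048 → NEW=255, ERR=-144731/2048
(1,3): OLD=5776531/32768 → NEW=255, ERR=-2579309/32768
(2,0): OLD=36115/1024 → NEW=0, ERR=36115/1024
(2,1): OLD=3819417/32768 → NEW=0, ERR=3819417/32768
(2,2): OLD=11915535/65536 → NEW=255, ERR=-4796145/65536
(2,3): OLD=174029255/1048576 → NEW=255, ERR=-93357625/1048576
(3,0): OLD=21955243/524288 → NEW=0, ERR=21955243/524288
(3,1): OLD=1117598181/8388608 → NEW=255, ERR=-1021496859/8388608
(3,2): OLD=9186707051/134217728 → NEW=0, ERR=9186707051/134217728
(3,3): OLD=516574090861/2147483648 → NEW=255, ERR=-31034239379/2147483648
(4,0): OLD=302541599/134217728 → NEW=0, ERR=302541599/134217728
(4,1): OLD=66983666133/1073741824 → NEW=0, ERR=66983666133/1073741824
(4,2): OLD=6746940638045/34359738368 → NEW=255, ERR=-2014792645795/34359738368
(4,3): OLD=117157148853403/549755813888 → NEW=255, ERR=-23030583688037/549755813888
Output grid:
  Row 0: ..##  (2 black, running=2)
  Row 1: ..##  (2 black, running=4)
  Row 2: ..##  (2 black, running=6)
  Row 3: .#.#  (2 black, running=8)
  Row 4: ..##  (2 black, running=10)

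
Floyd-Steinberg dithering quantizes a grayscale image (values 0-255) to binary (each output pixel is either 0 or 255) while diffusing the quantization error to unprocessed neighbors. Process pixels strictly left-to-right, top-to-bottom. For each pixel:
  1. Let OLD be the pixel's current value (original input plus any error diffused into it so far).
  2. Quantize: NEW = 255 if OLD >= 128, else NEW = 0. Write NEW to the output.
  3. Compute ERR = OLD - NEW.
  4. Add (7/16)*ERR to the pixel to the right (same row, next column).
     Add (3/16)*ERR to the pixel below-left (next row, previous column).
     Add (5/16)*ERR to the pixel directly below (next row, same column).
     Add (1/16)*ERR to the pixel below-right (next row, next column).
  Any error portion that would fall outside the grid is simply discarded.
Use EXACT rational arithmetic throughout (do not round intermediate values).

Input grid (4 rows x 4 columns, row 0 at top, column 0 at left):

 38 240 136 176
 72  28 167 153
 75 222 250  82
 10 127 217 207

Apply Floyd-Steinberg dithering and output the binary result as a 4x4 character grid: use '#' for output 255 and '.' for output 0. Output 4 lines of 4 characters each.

Answer: .##.
..##
.##.
.###

Derivation:
(0,0): OLD=38 → NEW=0, ERR=38
(0,1): OLD=2053/8 → NEW=255, ERR=13/8
(0,2): OLD=17499/128 → NEW=255, ERR=-15141/128
(0,3): OLD=254461/2048 → NEW=0, ERR=254461/2048
(1,0): OLD=10775/128 → NEW=0, ERR=10775/128
(1,1): OLD=46625/1024 → NEW=0, ERR=46625/1024
(1,2): OLD=5680437/32768 → NEW=255, ERR=-2675403/32768
(1,3): OLD=77969027/524288 → NEW=255, ERR=-55724413/524288
(2,0): OLD=1799675/16384 → NEW=0, ERR=1799675/16384
(2,1): OLD=143779577/524288 → NEW=255, ERR=10086137/524288
(2,2): OLD=226302685/1048576 → NEW=255, ERR=-41084195/1048576
(2,3): OLD=445285321/16777216 → NEW=0, ERR=445285321/16777216
(3,0): OLD=402092491/8388608 → NEW=0, ERR=402092491/8388608
(3,1): OLD=20602602773/134217728 → NEW=255, ERR=-13622917867/134217728
(3,2): OLD=357618540523/2147483648 → NEW=255, ERR=-189989789717/2147483648
(3,3): OLD=5983379488237/34359738368 → NEW=255, ERR=-2778353795603/34359738368
Row 0: .##.
Row 1: ..##
Row 2: .##.
Row 3: .###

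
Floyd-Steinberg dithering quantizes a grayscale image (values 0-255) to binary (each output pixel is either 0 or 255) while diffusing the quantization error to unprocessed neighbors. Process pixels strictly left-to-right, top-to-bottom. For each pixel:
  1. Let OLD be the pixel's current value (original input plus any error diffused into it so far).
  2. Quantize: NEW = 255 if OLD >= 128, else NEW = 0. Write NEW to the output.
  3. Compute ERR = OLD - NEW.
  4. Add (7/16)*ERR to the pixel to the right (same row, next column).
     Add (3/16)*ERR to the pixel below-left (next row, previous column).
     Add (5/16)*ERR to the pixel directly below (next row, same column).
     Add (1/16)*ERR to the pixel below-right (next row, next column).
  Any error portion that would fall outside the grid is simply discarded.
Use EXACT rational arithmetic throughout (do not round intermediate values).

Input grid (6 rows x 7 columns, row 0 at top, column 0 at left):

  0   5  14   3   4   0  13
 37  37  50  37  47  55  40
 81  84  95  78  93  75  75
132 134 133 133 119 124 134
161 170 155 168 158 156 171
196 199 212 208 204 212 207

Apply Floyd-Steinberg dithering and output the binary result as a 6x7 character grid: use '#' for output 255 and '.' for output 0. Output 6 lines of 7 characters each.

(0,0): OLD=0 → NEW=0, ERR=0
(0,1): OLD=5 → NEW=0, ERR=5
(0,2): OLD=259/16 → NEW=0, ERR=259/16
(0,3): OLD=2581/256 → NEW=0, ERR=2581/256
(0,4): OLD=34451/4096 → NEW=0, ERR=34451/4096
(0,5): OLD=241157/65536 → NEW=0, ERR=241157/65536
(0,6): OLD=15319587/1048576 → NEW=0, ERR=15319587/1048576
(1,0): OLD=607/16 → NEW=0, ERR=607/16
(1,1): OLD=7449/128 → NEW=0, ERR=7449/128
(1,2): OLD=338829/4096 → NEW=0, ERR=338829/4096
(1,3): OLD=1293193/16384 → NEW=0, ERR=1293193/16384
(1,4): OLD=89632763/1048576 → NEW=0, ERR=89632763/1048576
(1,5): OLD=812123499/8388608 → NEW=0, ERR=812123499/8388608
(1,6): OLD=11697225189/134217728 → NEW=0, ERR=11697225189/134217728
(2,0): OLD=212515/2048 → NEW=0, ERR=212515/2048
(2,1): OLD=10843953/65536 → NEW=255, ERR=-5867727/65536
(2,2): OLD=104979155/1048576 → NEW=0, ERR=104979155/1048576
(2,3): OLD=1406468603/8388608 → NEW=255, ERR=-732626437/8388608
(2,4): OLD=7018829739/67108864 → NEW=0, ERR=7018829739/67108864
(2,5): OLD=370859439097/2147483648 → NEW=255, ERR=-176748891143/2147483648
(2,6): OLD=2483419770463/34359738368 → NEW=0, ERR=2483419770463/34359738368
(3,0): OLD=154811251/1048576 → NEW=255, ERR=-112575629/1048576
(3,1): OLD=707222263/8388608 → NEW=0, ERR=707222263/8388608
(3,2): OLD=12025865749/67108864 → NEW=255, ERR=-5086894571/67108864
(3,3): OLD=26417374563/268435456 → NEW=0, ERR=26417374563/268435456
(3,4): OLD=5973395558259/34359738368 → NEW=255, ERR=-2788337725581/34359738368
(3,5): OLD=22777672844681/274877906944 → NEW=0, ERR=22777672844681/274877906944
(3,6): OLD=825494875152919/4398046511104 → NEW=255, ERR=-296006985178601/4398046511104
(4,0): OLD=19227695837/134217728 → NEW=255, ERR=-14997824803/134217728
(4,1): OLD=271734179641/2147483648 → NEW=0, ERR=271734179641/2147483648
(4,2): OLD=7229061462007/34359738368 → NEW=255, ERR=-1532671821833/34359738368
(4,3): OLD=43783945251789/274877906944 → NEW=255, ERR=-26309921018931/274877906944
(4,4): OLD=247286401342615/2199023255552 → NEW=0, ERR=247286401342615/2199023255552
(4,5): OLD=15016819353676503/70368744177664 → NEW=255, ERR=-2927210411627817/70368744177664
(4,6): OLD=154188936622644241/1125899906842624 → NEW=255, ERR=-132915539622224879/1125899906842624
(5,0): OLD=6349885274811/34359738368 → NEW=255, ERR=-2411848009029/34359738368
(5,1): OLD=52909873328361/274877906944 → NEW=255, ERR=-17183992942359/274877906944
(5,2): OLD=353321624410735/2199023255552 → NEW=255, ERR=-207429305755025/2199023255552
(5,3): OLD=2728857810432587/17592186044416 → NEW=255, ERR=-1757149630893493/17592186044416
(5,4): OLD=204532244529966105/1125899906842624 → NEW=255, ERR=-82572231714903015/1125899906842624
(5,5): OLD=1367367023848189193/9007199254740992 → NEW=255, ERR=-929468786110763767/9007199254740992
(5,6): OLD=17634257911349463399/144115188075855872 → NEW=0, ERR=17634257911349463399/144115188075855872
Row 0: .......
Row 1: .......
Row 2: .#.#.#.
Row 3: #.#.#.#
Row 4: #.##.##
Row 5: ######.

Answer: .......
.......
.#.#.#.
#.#.#.#
#.##.##
######.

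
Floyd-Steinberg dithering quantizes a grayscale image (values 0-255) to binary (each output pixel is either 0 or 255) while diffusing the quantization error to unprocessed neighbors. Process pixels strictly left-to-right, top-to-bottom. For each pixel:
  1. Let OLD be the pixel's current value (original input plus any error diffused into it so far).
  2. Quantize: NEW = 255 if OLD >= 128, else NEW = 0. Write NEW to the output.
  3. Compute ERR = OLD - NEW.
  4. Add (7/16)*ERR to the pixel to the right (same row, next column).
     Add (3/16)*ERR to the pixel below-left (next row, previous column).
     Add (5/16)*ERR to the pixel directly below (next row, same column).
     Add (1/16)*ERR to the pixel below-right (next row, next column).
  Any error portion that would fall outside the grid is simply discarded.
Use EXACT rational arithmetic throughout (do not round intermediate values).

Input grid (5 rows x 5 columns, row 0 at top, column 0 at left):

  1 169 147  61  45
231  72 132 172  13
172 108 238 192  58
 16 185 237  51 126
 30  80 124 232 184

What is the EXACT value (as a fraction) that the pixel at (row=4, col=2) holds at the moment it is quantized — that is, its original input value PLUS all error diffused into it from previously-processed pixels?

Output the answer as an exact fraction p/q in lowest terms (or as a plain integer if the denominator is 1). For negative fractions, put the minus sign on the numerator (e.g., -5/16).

Answer: 146093995065025/1099511627776

Derivation:
(0,0): OLD=1 → NEW=0, ERR=1
(0,1): OLD=2711/16 → NEW=255, ERR=-1369/16
(0,2): OLD=28049/256 → NEW=0, ERR=28049/256
(0,3): OLD=446199/4096 → NEW=0, ERR=446199/4096
(0,4): OLD=6072513/65536 → NEW=0, ERR=6072513/65536
(1,0): OLD=55109/256 → NEW=255, ERR=-10171/256
(1,1): OLD=99299/2048 → NEW=0, ERR=99299/2048
(1,2): OLD=13272991/65536 → NEW=255, ERR=-3438689/65536
(1,3): OLD=54344563/262144 → NEW=255, ERR=-12502157/262144
(1,4): OLD=117017849/4194304 → NEW=0, ERR=117017849/4194304
(2,0): OLD=5527153/32768 → NEW=255, ERR=-2828687/32768
(2,1): OLD=76612587/1048576 → NEW=0, ERR=76612587/1048576
(2,2): OLD=4154985601/16777216 → NEW=255, ERR=-123204479/16777216
(2,3): OLD=47200395763/268435456 → NEW=255, ERR=-21250645517/268435456
(2,4): OLD=124997087461/4294967296 → NEW=0, ERR=124997087461/4294967296
(3,0): OLD=45683297/16777216 → NEW=0, ERR=45683297/16777216
(3,1): OLD=27145724109/134217728 → NEW=255, ERR=-7079796531/134217728
(3,2): OLD=864794625119/4294967296 → NEW=255, ERR=-230422035361/4294967296
(3,3): OLD=66892292551/8589934592 → NEW=0, ERR=66892292551/8589934592
(3,4): OLD=18355504403395/137438953472 → NEW=255, ERR=-16691428731965/137438953472
(4,0): OLD=45012451727/2147483648 → NEW=0, ERR=45012451727/2147483648
(4,1): OLD=4315393836047/68719476736 → NEW=0, ERR=4315393836047/68719476736
(4,2): OLD=146093995065025/1099511627776 → NEW=255, ERR=-134281470017855/1099511627776
Target (4,2): original=124, with diffused error = 146093995065025/1099511627776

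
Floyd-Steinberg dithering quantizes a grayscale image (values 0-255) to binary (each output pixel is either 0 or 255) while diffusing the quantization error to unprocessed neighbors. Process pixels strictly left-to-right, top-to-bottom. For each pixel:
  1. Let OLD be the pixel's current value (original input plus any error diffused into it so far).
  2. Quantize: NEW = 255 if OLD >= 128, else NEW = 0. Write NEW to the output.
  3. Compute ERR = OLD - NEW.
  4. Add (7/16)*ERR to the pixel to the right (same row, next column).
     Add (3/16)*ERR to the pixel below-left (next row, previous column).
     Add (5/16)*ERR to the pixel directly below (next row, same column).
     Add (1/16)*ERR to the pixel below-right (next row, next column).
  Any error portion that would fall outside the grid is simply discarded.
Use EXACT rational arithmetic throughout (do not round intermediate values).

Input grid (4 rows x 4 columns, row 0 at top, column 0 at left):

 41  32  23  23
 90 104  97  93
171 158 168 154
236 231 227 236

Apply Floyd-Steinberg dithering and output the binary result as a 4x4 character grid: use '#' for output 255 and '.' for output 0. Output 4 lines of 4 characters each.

(0,0): OLD=41 → NEW=0, ERR=41
(0,1): OLD=799/16 → NEW=0, ERR=799/16
(0,2): OLD=11481/256 → NEW=0, ERR=11481/256
(0,3): OLD=174575/4096 → NEW=0, ERR=174575/4096
(1,0): OLD=28717/256 → NEW=0, ERR=28717/256
(1,1): OLD=367931/2048 → NEW=255, ERR=-154309/2048
(1,2): OLD=5843415/65536 → NEW=0, ERR=5843415/65536
(1,3): OLD=155326609/1048576 → NEW=255, ERR=-112060271/1048576
(2,0): OLD=6289081/32768 → NEW=255, ERR=-2066759/32768
(2,1): OLD=136932739/1048576 → NEW=255, ERR=-130454141/1048576
(2,2): OLD=244709935/2097152 → NEW=0, ERR=244709935/2097152
(2,3): OLD=5946738643/33554432 → NEW=255, ERR=-2609641517/33554432
(3,0): OLD=3237379113/16777216 → NEW=255, ERR=-1040810967/16777216
(3,1): OLD=49101440119/268435456 → NEW=255, ERR=-19349601161/268435456
(3,2): OLD=900097069961/4294967296 → NEW=255, ERR=-195119590519/4294967296
(3,3): OLD=13682954752063/68719476736 → NEW=255, ERR=-3840511815617/68719476736
Row 0: ....
Row 1: .#.#
Row 2: ##.#
Row 3: ####

Answer: ....
.#.#
##.#
####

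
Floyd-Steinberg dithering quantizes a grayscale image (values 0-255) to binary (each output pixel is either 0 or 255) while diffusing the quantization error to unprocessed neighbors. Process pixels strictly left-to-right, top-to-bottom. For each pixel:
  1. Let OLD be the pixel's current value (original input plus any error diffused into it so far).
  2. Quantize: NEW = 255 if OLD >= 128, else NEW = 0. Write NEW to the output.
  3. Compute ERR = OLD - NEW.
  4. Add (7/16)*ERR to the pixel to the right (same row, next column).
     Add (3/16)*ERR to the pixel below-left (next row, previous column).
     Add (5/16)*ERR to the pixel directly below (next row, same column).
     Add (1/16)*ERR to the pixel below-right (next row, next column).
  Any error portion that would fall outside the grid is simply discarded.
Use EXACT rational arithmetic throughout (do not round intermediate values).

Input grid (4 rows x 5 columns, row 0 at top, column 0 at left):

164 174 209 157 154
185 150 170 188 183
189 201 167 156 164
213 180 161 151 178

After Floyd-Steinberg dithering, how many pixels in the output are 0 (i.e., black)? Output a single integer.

Answer: 6

Derivation:
(0,0): OLD=164 → NEW=255, ERR=-91
(0,1): OLD=2147/16 → NEW=255, ERR=-1933/16
(0,2): OLD=39973/256 → NEW=255, ERR=-25307/256
(0,3): OLD=465923/4096 → NEW=0, ERR=465923/4096
(0,4): OLD=13354005/65536 → NEW=255, ERR=-3357675/65536
(1,0): OLD=34281/256 → NEW=255, ERR=-30999/256
(1,1): OLD=71775/2048 → NEW=0, ERR=71775/2048
(1,2): OLD=11024331/65536 → NEW=255, ERR=-5687349/65536
(1,3): OLD=44510767/262144 → NEW=255, ERR=-22335953/262144
(1,4): OLD=573871533/4194304 → NEW=255, ERR=-495675987/4194304
(2,0): OLD=5168517/32768 → NEW=255, ERR=-3187323/32768
(2,1): OLD=152627463/1048576 → NEW=255, ERR=-114759417/1048576
(2,2): OLD=1312208597/16777216 → NEW=0, ERR=1312208597/16777216
(2,3): OLD=36509813167/268435456 → NEW=255, ERR=-31941228113/268435456
(2,4): OLD=299297708041/4294967296 → NEW=0, ERR=299297708041/4294967296
(3,0): OLD=2719297077/16777216 → NEW=255, ERR=-1558893003/16777216
(3,1): OLD=15265047057/134217728 → NEW=0, ERR=15265047057/134217728
(3,2): OLD=884974986123/4294967296 → NEW=255, ERR=-210241674357/4294967296
(3,3): OLD=947933692819/8589934592 → NEW=0, ERR=947933692819/8589934592
(3,4): OLD=33070527348543/137438953472 → NEW=255, ERR=-1976405786817/137438953472
Output grid:
  Row 0: ###.#  (1 black, running=1)
  Row 1: #.###  (1 black, running=2)
  Row 2: ##.#.  (2 black, running=4)
  Row 3: #.#.#  (2 black, running=6)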